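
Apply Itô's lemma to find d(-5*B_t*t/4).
d(-5*B_t*t/4) = (-5*B_t/4) dt + (-5*t/4) dB_t

Itô's formula for f(t, x): d f(t, B_t) = (f_t + (1/2) f_xx) dt + f_x dB_t. Compute partials of f(t, x) = -5*t*x/4:
  f_t(t,x)  = -5*x/4
  f_x(t,x)  = -5*t/4
  f_xx(t,x) = 0
Assemble drift = f_t + (1/2) f_xx = -5*x/4 and diffusion = f_x = -5*t/4. Substituting x = B_t:
  d(-5*B_t*t/4) = (-5*B_t/4) dt + (-5*t/4) dB_t.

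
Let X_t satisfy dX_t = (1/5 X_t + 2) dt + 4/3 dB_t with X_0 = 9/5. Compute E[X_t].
E[X_t] = 59*exp(t/5)/5 - 10

Taking expectations and using E[dB_t] = 0, the mean m(t) = E[X_t] satisfies the ODE m'(t) = a m(t) + b with m(0) = x_0. With a = 1/5, b = 2, x_0 = 9/5, the solution is
  m(t) = x_0 * exp(a t) + (b/a) * (exp(a t) - 1)
       = (9/5) * exp((1/5) t) + (2/(1/5)) * (exp((1/5) t) - 1)
       = 59*exp(t/5)/5 - 10.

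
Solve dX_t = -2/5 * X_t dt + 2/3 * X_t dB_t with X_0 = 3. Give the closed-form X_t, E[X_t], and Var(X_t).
X_t = 3 * exp((-28/45) t + (2/3) B_t); E[X_t] = 3*exp(-2*t/5); Var(X_t) = (9*exp(4*t/9) - 9)*exp(-4*t/5)

For GBM dX = mu X dt + sigma X dB with X_0 = x_0, apply Itô to Y = log X: dY = (mu - sigma^2/2) dt + sigma dB, so Y_t = log(x_0) + (mu - sigma^2/2) t + sigma B_t and hence X_t = x_0 * exp((mu - sigma^2/2) t + sigma B_t).
With mu = -2/5, sigma = 2/3, x_0 = 3, this gives:
  X_t = 3 * exp((-28/45) * t + (2/3) * B_t).
Since sigma*B_t ~ Normal(0, sigma^2 t), E[exp(sigma*B_t)] = exp(sigma^2 t / 2); so E[X_t] = x_0 * exp((mu - sigma^2/2) t) * exp(sigma^2 t / 2) = x_0 * exp(mu t) = 3*exp(-2*t/5).
Var(X_t) = E[X_t^2] - (E[X_t])^2 = x_0^2 * exp(2 mu t) * (exp(sigma^2 t) - 1) = (9*exp(4*t/9) - 9)*exp(-4*t/5).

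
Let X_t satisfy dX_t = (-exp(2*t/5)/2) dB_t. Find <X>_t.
<X>_t = 5*exp(4*t/5)/16 - 5/16

For an Itô process dX_t = a(t) dt + b(t) dB_t, the quadratic variation is <X>_t = int_0^t b(s)^2 ds (the drift term does not contribute). Here b(s) = -exp(2*s/5)/2, so
  b(s)^2 = exp(4*s/5)/4.
Integrating from 0 to t:
  <X>_t = int_0^t (exp(4*s/5)/4) ds = 5*exp(4*t/5)/16 - 5/16.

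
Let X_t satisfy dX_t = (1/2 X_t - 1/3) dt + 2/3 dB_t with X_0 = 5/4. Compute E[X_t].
E[X_t] = 7*exp(t/2)/12 + 2/3

Taking expectations and using E[dB_t] = 0, the mean m(t) = E[X_t] satisfies the ODE m'(t) = a m(t) + b with m(0) = x_0. With a = 1/2, b = -1/3, x_0 = 5/4, the solution is
  m(t) = x_0 * exp(a t) + (b/a) * (exp(a t) - 1)
       = (5/4) * exp((1/2) t) + ((-1/3)/(1/2)) * (exp((1/2) t) - 1)
       = 7*exp(t/2)/12 + 2/3.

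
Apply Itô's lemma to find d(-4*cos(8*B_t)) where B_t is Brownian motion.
d(-4*cos(8*B_t)) = (128*cos(8*B_t)) dt + (32*sin(8*B_t)) dB_t

Itô's formula for f(B_t) gives d f(B_t) = f'(B_t) dB_t + (1/2) f''(B_t) dt. Compute derivatives of f(x) = -4*cos(8*x):
  f'(x)  = 32*sin(8*x)
  f''(x) = 256*cos(8*x)
Substitute x = B_t and multiply the f'' term by 1/2:
  drift     = (1/2) * (256*cos(8*x)) evaluated at B_t = 128*cos(8*B_t)
  diffusion = (32*sin(8*x)) evaluated at B_t = 32*sin(8*B_t)
Therefore d(-4*cos(8*B_t)) = (128*cos(8*B_t)) dt + (32*sin(8*B_t)) dB_t.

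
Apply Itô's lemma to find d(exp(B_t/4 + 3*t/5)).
d(exp(B_t/4 + 3*t/5)) = (101*exp(B_t/4 + 3*t/5)/160) dt + (exp(B_t/4 + 3*t/5)/4) dB_t

Itô's formula for f(t, x): d f(t, B_t) = (f_t + (1/2) f_xx) dt + f_x dB_t. Compute partials of f(t, x) = exp(3*t/5 + x/4):
  f_t(t,x)  = 3*exp(3*t/5 + x/4)/5
  f_x(t,x)  = exp(3*t/5 + x/4)/4
  f_xx(t,x) = exp(3*t/5 + x/4)/16
Assemble drift = f_t + (1/2) f_xx = 101*exp(3*t/5 + x/4)/160 and diffusion = f_x = exp(3*t/5 + x/4)/4. Substituting x = B_t:
  d(exp(B_t/4 + 3*t/5)) = (101*exp(B_t/4 + 3*t/5)/160) dt + (exp(B_t/4 + 3*t/5)/4) dB_t.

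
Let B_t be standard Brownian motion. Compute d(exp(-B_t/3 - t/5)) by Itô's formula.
d(exp(-B_t/3 - t/5)) = (-13*exp(-B_t/3 - t/5)/90) dt + (-exp(-B_t/3 - t/5)/3) dB_t

Itô's formula for f(t, x): d f(t, B_t) = (f_t + (1/2) f_xx) dt + f_x dB_t. Compute partials of f(t, x) = exp(-t/5 - x/3):
  f_t(t,x)  = -exp(-t/5 - x/3)/5
  f_x(t,x)  = -exp(-t/5 - x/3)/3
  f_xx(t,x) = exp(-t/5 - x/3)/9
Assemble drift = f_t + (1/2) f_xx = -13*exp(-t/5 - x/3)/90 and diffusion = f_x = -exp(-t/5 - x/3)/3. Substituting x = B_t:
  d(exp(-B_t/3 - t/5)) = (-13*exp(-B_t/3 - t/5)/90) dt + (-exp(-B_t/3 - t/5)/3) dB_t.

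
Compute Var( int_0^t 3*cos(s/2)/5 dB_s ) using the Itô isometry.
Var = 9*t/50 + 9*sin(t)/50

The Itô integral of a deterministic integrand f(s) has mean 0 because each increment f(s) * (B_{s+ds} - B_s) has mean 0. By the Itô isometry:
  Var( int_0^t f(s) dB_s ) = E[ (int_0^t f(s) dB_s)^2 ] = int_0^t f(s)^2 ds.
Here f(s) = 3*cos(s/2)/5, so f(s)^2 = 9*cos(s/2)^2/25. Integrate:
  int_0^t (9*cos(s/2)^2/25) ds = 9*t/50 + 9*sin(t)/50.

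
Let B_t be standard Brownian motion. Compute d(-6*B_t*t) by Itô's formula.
d(-6*B_t*t) = (-6*B_t) dt + (-6*t) dB_t

Itô's formula for f(t, x): d f(t, B_t) = (f_t + (1/2) f_xx) dt + f_x dB_t. Compute partials of f(t, x) = -6*t*x:
  f_t(t,x)  = -6*x
  f_x(t,x)  = -6*t
  f_xx(t,x) = 0
Assemble drift = f_t + (1/2) f_xx = -6*x and diffusion = f_x = -6*t. Substituting x = B_t:
  d(-6*B_t*t) = (-6*B_t) dt + (-6*t) dB_t.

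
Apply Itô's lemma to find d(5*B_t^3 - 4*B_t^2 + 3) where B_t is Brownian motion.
d(5*B_t^3 - 4*B_t^2 + 3) = (15*B_t - 4) dt + (B_t*(15*B_t - 8)) dB_t

Itô's formula for f(B_t) gives d f(B_t) = f'(B_t) dB_t + (1/2) f''(B_t) dt. Compute derivatives of f(x) = 5*x^3 - 4*x^2 + 3:
  f'(x)  = x*(15*x - 8)
  f''(x) = 30*x - 8
Substitute x = B_t and multiply the f'' term by 1/2:
  drift     = (1/2) * (30*x - 8) evaluated at B_t = 15*B_t - 4
  diffusion = (x*(15*x - 8)) evaluated at B_t = B_t*(15*B_t - 8)
Therefore d(5*B_t^3 - 4*B_t^2 + 3) = (15*B_t - 4) dt + (B_t*(15*B_t - 8)) dB_t.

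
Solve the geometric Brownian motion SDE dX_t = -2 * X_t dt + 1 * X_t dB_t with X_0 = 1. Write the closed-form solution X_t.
X_t = 1 * exp((-5/2) * t + (1) * B_t)

For GBM dX = mu X dt + sigma X dB with X_0 = x_0, apply Itô to Y = log X: dY = (mu - sigma^2/2) dt + sigma dB, so Y_t = log(x_0) + (mu - sigma^2/2) t + sigma B_t and hence X_t = x_0 * exp((mu - sigma^2/2) t + sigma B_t).
With mu = -2, sigma = 1, x_0 = 1, this gives:
  X_t = 1 * exp((-5/2) * t + (1) * B_t).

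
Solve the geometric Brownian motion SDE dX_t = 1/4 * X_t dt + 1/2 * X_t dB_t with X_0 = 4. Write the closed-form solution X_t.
X_t = 4 * exp((1/8) * t + (1/2) * B_t)

For GBM dX = mu X dt + sigma X dB with X_0 = x_0, apply Itô to Y = log X: dY = (mu - sigma^2/2) dt + sigma dB, so Y_t = log(x_0) + (mu - sigma^2/2) t + sigma B_t and hence X_t = x_0 * exp((mu - sigma^2/2) t + sigma B_t).
With mu = 1/4, sigma = 1/2, x_0 = 4, this gives:
  X_t = 4 * exp((1/8) * t + (1/2) * B_t).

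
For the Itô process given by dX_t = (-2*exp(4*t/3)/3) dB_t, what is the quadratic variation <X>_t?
<X>_t = exp(8*t/3)/6 - 1/6

For an Itô process dX_t = a(t) dt + b(t) dB_t, the quadratic variation is <X>_t = int_0^t b(s)^2 ds (the drift term does not contribute). Here b(s) = -2*exp(4*s/3)/3, so
  b(s)^2 = 4*exp(8*s/3)/9.
Integrating from 0 to t:
  <X>_t = int_0^t (4*exp(8*s/3)/9) ds = exp(8*t/3)/6 - 1/6.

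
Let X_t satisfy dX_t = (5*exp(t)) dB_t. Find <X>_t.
<X>_t = 25*exp(2*t)/2 - 25/2

For an Itô process dX_t = a(t) dt + b(t) dB_t, the quadratic variation is <X>_t = int_0^t b(s)^2 ds (the drift term does not contribute). Here b(s) = 5*exp(s), so
  b(s)^2 = 25*exp(2*s).
Integrating from 0 to t:
  <X>_t = int_0^t (25*exp(2*s)) ds = 25*exp(2*t)/2 - 25/2.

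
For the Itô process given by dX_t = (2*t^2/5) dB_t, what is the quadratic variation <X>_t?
<X>_t = 4*t^5/125

For an Itô process dX_t = a(t) dt + b(t) dB_t, the quadratic variation is <X>_t = int_0^t b(s)^2 ds (the drift term does not contribute). Here b(s) = 2*s^2/5, so
  b(s)^2 = 4*s^4/25.
Integrating from 0 to t:
  <X>_t = int_0^t (4*s^4/25) ds = 4*t^5/125.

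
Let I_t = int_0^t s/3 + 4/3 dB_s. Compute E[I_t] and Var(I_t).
E[I_t] = 0; Var(I_t) = t*(t^2 + 12*t + 48)/27

The Itô integral of a deterministic integrand f(s) has mean 0 because each increment f(s) * (B_{s+ds} - B_s) has mean 0. By the Itô isometry:
  Var( int_0^t f(s) dB_s ) = E[ (int_0^t f(s) dB_s)^2 ] = int_0^t f(s)^2 ds.
Here f(s) = s/3 + 4/3, so f(s)^2 = (s + 4)^2/9. Integrate:
  int_0^t ((s + 4)^2/9) ds = t*(t^2 + 12*t + 48)/27.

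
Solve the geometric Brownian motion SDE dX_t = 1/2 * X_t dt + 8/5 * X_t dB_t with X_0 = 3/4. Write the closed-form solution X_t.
X_t = 3/4 * exp((-39/50) * t + (8/5) * B_t)

For GBM dX = mu X dt + sigma X dB with X_0 = x_0, apply Itô to Y = log X: dY = (mu - sigma^2/2) dt + sigma dB, so Y_t = log(x_0) + (mu - sigma^2/2) t + sigma B_t and hence X_t = x_0 * exp((mu - sigma^2/2) t + sigma B_t).
With mu = 1/2, sigma = 8/5, x_0 = 3/4, this gives:
  X_t = 3/4 * exp((-39/50) * t + (8/5) * B_t).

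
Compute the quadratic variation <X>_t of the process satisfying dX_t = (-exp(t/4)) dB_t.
<X>_t = 2*exp(t/2) - 2

For an Itô process dX_t = a(t) dt + b(t) dB_t, the quadratic variation is <X>_t = int_0^t b(s)^2 ds (the drift term does not contribute). Here b(s) = -exp(s/4), so
  b(s)^2 = exp(s/2).
Integrating from 0 to t:
  <X>_t = int_0^t (exp(s/2)) ds = 2*exp(t/2) - 2.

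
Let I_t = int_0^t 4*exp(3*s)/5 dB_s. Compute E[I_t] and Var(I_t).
E[I_t] = 0; Var(I_t) = 8*exp(6*t)/75 - 8/75

The Itô integral of a deterministic integrand f(s) has mean 0 because each increment f(s) * (B_{s+ds} - B_s) has mean 0. By the Itô isometry:
  Var( int_0^t f(s) dB_s ) = E[ (int_0^t f(s) dB_s)^2 ] = int_0^t f(s)^2 ds.
Here f(s) = 4*exp(3*s)/5, so f(s)^2 = 16*exp(6*s)/25. Integrate:
  int_0^t (16*exp(6*s)/25) ds = 8*exp(6*t)/75 - 8/75.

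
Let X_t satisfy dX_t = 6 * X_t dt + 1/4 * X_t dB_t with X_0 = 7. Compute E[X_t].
E[X_t] = 7*exp(6*t)

For GBM dX = mu X dt + sigma X dB with X_0 = x_0, apply Itô to Y = log X: dY = (mu - sigma^2/2) dt + sigma dB, so Y_t = log(x_0) + (mu - sigma^2/2) t + sigma B_t and hence X_t = x_0 * exp((mu - sigma^2/2) t + sigma B_t).
With mu = 6, sigma = 1/4, x_0 = 7, this gives:
  X_t = 7 * exp((191/32) * t + (1/4) * B_t).
Since sigma*B_t ~ Normal(0, sigma^2 t), E[exp(sigma*B_t)] = exp(sigma^2 t / 2); so E[X_t] = x_0 * exp((mu - sigma^2/2) t) * exp(sigma^2 t / 2) = x_0 * exp(mu t) = 7*exp(6*t).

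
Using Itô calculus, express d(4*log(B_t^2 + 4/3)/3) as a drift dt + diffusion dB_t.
d(4*log(B_t^2 + 4/3)/3) = (4*(4 - 3*B_t^2)/(3*B_t^2 + 4)^2) dt + (8*B_t/(3*B_t^2 + 4)) dB_t

Itô's formula for f(B_t) gives d f(B_t) = f'(B_t) dB_t + (1/2) f''(B_t) dt. Compute derivatives of f(x) = 4*log(x^2 + 4/3)/3:
  f'(x)  = 8*x/(3*x^2 + 4)
  f''(x) = 8*(4 - 3*x^2)/(3*x^2 + 4)^2
Substitute x = B_t and multiply the f'' term by 1/2:
  drift     = (1/2) * (8*(4 - 3*x^2)/(3*x^2 + 4)^2) evaluated at B_t = 4*(4 - 3*B_t^2)/(3*B_t^2 + 4)^2
  diffusion = (8*x/(3*x^2 + 4)) evaluated at B_t = 8*B_t/(3*B_t^2 + 4)
Therefore d(4*log(B_t^2 + 4/3)/3) = (4*(4 - 3*B_t^2)/(3*B_t^2 + 4)^2) dt + (8*B_t/(3*B_t^2 + 4)) dB_t.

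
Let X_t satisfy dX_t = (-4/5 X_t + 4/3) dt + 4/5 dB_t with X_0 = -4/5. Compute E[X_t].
E[X_t] = 5/3 - 37*exp(-4*t/5)/15

Taking expectations and using E[dB_t] = 0, the mean m(t) = E[X_t] satisfies the ODE m'(t) = a m(t) + b with m(0) = x_0. With a = -4/5, b = 4/3, x_0 = -4/5, the solution is
  m(t) = x_0 * exp(a t) + (b/a) * (exp(a t) - 1)
       = (-4/5) * exp((-4/5) t) + ((4/3)/(-4/5)) * (exp((-4/5) t) - 1)
       = 5/3 - 37*exp(-4*t/5)/15.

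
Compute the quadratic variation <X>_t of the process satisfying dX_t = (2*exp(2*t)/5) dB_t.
<X>_t = exp(4*t)/25 - 1/25

For an Itô process dX_t = a(t) dt + b(t) dB_t, the quadratic variation is <X>_t = int_0^t b(s)^2 ds (the drift term does not contribute). Here b(s) = 2*exp(2*s)/5, so
  b(s)^2 = 4*exp(4*s)/25.
Integrating from 0 to t:
  <X>_t = int_0^t (4*exp(4*s)/25) ds = exp(4*t)/25 - 1/25.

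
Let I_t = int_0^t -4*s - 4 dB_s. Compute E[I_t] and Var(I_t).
E[I_t] = 0; Var(I_t) = 16*t*(t^2 + 3*t + 3)/3

The Itô integral of a deterministic integrand f(s) has mean 0 because each increment f(s) * (B_{s+ds} - B_s) has mean 0. By the Itô isometry:
  Var( int_0^t f(s) dB_s ) = E[ (int_0^t f(s) dB_s)^2 ] = int_0^t f(s)^2 ds.
Here f(s) = -4*s - 4, so f(s)^2 = 16*(s + 1)^2. Integrate:
  int_0^t (16*(s + 1)^2) ds = 16*t*(t^2 + 3*t + 3)/3.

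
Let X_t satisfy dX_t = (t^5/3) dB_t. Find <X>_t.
<X>_t = t^11/99

For an Itô process dX_t = a(t) dt + b(t) dB_t, the quadratic variation is <X>_t = int_0^t b(s)^2 ds (the drift term does not contribute). Here b(s) = s^5/3, so
  b(s)^2 = s^10/9.
Integrating from 0 to t:
  <X>_t = int_0^t (s^10/9) ds = t^11/99.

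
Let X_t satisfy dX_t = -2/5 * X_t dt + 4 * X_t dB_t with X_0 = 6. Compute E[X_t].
E[X_t] = 6*exp(-2*t/5)

For GBM dX = mu X dt + sigma X dB with X_0 = x_0, apply Itô to Y = log X: dY = (mu - sigma^2/2) dt + sigma dB, so Y_t = log(x_0) + (mu - sigma^2/2) t + sigma B_t and hence X_t = x_0 * exp((mu - sigma^2/2) t + sigma B_t).
With mu = -2/5, sigma = 4, x_0 = 6, this gives:
  X_t = 6 * exp((-42/5) * t + (4) * B_t).
Since sigma*B_t ~ Normal(0, sigma^2 t), E[exp(sigma*B_t)] = exp(sigma^2 t / 2); so E[X_t] = x_0 * exp((mu - sigma^2/2) t) * exp(sigma^2 t / 2) = x_0 * exp(mu t) = 6*exp(-2*t/5).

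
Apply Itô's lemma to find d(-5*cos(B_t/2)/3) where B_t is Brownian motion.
d(-5*cos(B_t/2)/3) = (5*cos(B_t/2)/24) dt + (5*sin(B_t/2)/6) dB_t

Itô's formula for f(B_t) gives d f(B_t) = f'(B_t) dB_t + (1/2) f''(B_t) dt. Compute derivatives of f(x) = -5*cos(x/2)/3:
  f'(x)  = 5*sin(x/2)/6
  f''(x) = 5*cos(x/2)/12
Substitute x = B_t and multiply the f'' term by 1/2:
  drift     = (1/2) * (5*cos(x/2)/12) evaluated at B_t = 5*cos(B_t/2)/24
  diffusion = (5*sin(x/2)/6) evaluated at B_t = 5*sin(B_t/2)/6
Therefore d(-5*cos(B_t/2)/3) = (5*cos(B_t/2)/24) dt + (5*sin(B_t/2)/6) dB_t.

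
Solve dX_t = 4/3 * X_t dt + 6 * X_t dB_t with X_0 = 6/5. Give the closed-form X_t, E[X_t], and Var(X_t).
X_t = 6/5 * exp((-50/3) t + (6) B_t); E[X_t] = 6*exp(4*t/3)/5; Var(X_t) = 36*(exp(36*t) - 1)*exp(8*t/3)/25

For GBM dX = mu X dt + sigma X dB with X_0 = x_0, apply Itô to Y = log X: dY = (mu - sigma^2/2) dt + sigma dB, so Y_t = log(x_0) + (mu - sigma^2/2) t + sigma B_t and hence X_t = x_0 * exp((mu - sigma^2/2) t + sigma B_t).
With mu = 4/3, sigma = 6, x_0 = 6/5, this gives:
  X_t = 6/5 * exp((-50/3) * t + (6) * B_t).
Since sigma*B_t ~ Normal(0, sigma^2 t), E[exp(sigma*B_t)] = exp(sigma^2 t / 2); so E[X_t] = x_0 * exp((mu - sigma^2/2) t) * exp(sigma^2 t / 2) = x_0 * exp(mu t) = 6*exp(4*t/3)/5.
Var(X_t) = E[X_t^2] - (E[X_t])^2 = x_0^2 * exp(2 mu t) * (exp(sigma^2 t) - 1) = 36*(exp(36*t) - 1)*exp(8*t/3)/25.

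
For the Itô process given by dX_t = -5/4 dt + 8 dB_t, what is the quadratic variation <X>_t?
<X>_t = 64*t

For an Itô process dX_t = a(t) dt + b(t) dB_t, the quadratic variation is <X>_t = int_0^t b(s)^2 ds (the drift term does not contribute). Here b(s) = 8, so
  b(s)^2 = 64.
Integrating from 0 to t:
  <X>_t = int_0^t (64) ds = 64*t.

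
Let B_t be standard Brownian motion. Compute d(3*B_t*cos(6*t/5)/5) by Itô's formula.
d(3*B_t*cos(6*t/5)/5) = (-18*B_t*sin(6*t/5)/25) dt + (3*cos(6*t/5)/5) dB_t

Itô's formula for f(t, x): d f(t, B_t) = (f_t + (1/2) f_xx) dt + f_x dB_t. Compute partials of f(t, x) = 3*x*cos(6*t/5)/5:
  f_t(t,x)  = -18*x*sin(6*t/5)/25
  f_x(t,x)  = 3*cos(6*t/5)/5
  f_xx(t,x) = 0
Assemble drift = f_t + (1/2) f_xx = -18*x*sin(6*t/5)/25 and diffusion = f_x = 3*cos(6*t/5)/5. Substituting x = B_t:
  d(3*B_t*cos(6*t/5)/5) = (-18*B_t*sin(6*t/5)/25) dt + (3*cos(6*t/5)/5) dB_t.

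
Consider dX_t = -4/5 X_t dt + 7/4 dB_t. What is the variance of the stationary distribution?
lim Var(X_t) = 245/128

The OU SDE dX = -theta X dt + sigma dB admits the integrating factor exp(theta t): d(exp(theta t) X_t) = sigma exp(theta t) dB_t. Integrating from 0 to t gives X_t = x_0 * exp(-theta t) + sigma * int_0^t exp(-theta (t-s)) dB_s for any initial x_0. The Itô integral has variance (by the Itô isometry) sigma^2 * int_0^t exp(-2 theta (t - s)) ds = sigma^2 * (1 - exp(-2 theta t)) / (2 theta), independent of x_0.
With theta = 4/5, sigma = 7/4:
  Var(X_t) = (7/4)^2 * (1 - exp(-2*4/5 t)) / (2 * 4/5) = 245/128 - 245*exp(-8*t/5)/128.
As t -> infinity, exp(-2*4/5 t) -> 0, so the stationary variance is sigma^2 / (2 theta) = 245/128.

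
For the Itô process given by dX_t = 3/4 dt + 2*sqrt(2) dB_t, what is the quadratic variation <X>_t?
<X>_t = 8*t

For an Itô process dX_t = a(t) dt + b(t) dB_t, the quadratic variation is <X>_t = int_0^t b(s)^2 ds (the drift term does not contribute). Here b(s) = 2*sqrt(2), so
  b(s)^2 = 8.
Integrating from 0 to t:
  <X>_t = int_0^t (8) ds = 8*t.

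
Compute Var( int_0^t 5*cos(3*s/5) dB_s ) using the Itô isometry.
Var = 25*t/2 + 125*sin(6*t/5)/12

The Itô integral of a deterministic integrand f(s) has mean 0 because each increment f(s) * (B_{s+ds} - B_s) has mean 0. By the Itô isometry:
  Var( int_0^t f(s) dB_s ) = E[ (int_0^t f(s) dB_s)^2 ] = int_0^t f(s)^2 ds.
Here f(s) = 5*cos(3*s/5), so f(s)^2 = 25*cos(3*s/5)^2. Integrate:
  int_0^t (25*cos(3*s/5)^2) ds = 25*t/2 + 125*sin(6*t/5)/12.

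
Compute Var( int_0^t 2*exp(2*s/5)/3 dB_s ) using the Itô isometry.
Var = 5*exp(4*t/5)/9 - 5/9

The Itô integral of a deterministic integrand f(s) has mean 0 because each increment f(s) * (B_{s+ds} - B_s) has mean 0. By the Itô isometry:
  Var( int_0^t f(s) dB_s ) = E[ (int_0^t f(s) dB_s)^2 ] = int_0^t f(s)^2 ds.
Here f(s) = 2*exp(2*s/5)/3, so f(s)^2 = 4*exp(4*s/5)/9. Integrate:
  int_0^t (4*exp(4*s/5)/9) ds = 5*exp(4*t/5)/9 - 5/9.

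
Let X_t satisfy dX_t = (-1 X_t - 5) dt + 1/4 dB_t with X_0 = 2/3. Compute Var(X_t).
Var(X_t) = 1/32 - exp(-2*t)/32

The variance V(t) = Var(X_t) satisfies V'(t) = 2 a V(t) + c^2 with V(0) = 0 (drift coefficient is linear in X, diffusion is constant). With a = -1, c = 1/4, the solution is
  V(t) = (c^2 / (2 a)) * (exp(2 a t) - 1)
       = ((1/4)^2 / (2*(-1))) * (exp((-2) t) - 1)
       = 1/32 - exp(-2*t)/32.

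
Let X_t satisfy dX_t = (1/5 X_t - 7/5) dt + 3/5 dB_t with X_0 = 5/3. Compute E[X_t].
E[X_t] = 7 - 16*exp(t/5)/3

Taking expectations and using E[dB_t] = 0, the mean m(t) = E[X_t] satisfies the ODE m'(t) = a m(t) + b with m(0) = x_0. With a = 1/5, b = -7/5, x_0 = 5/3, the solution is
  m(t) = x_0 * exp(a t) + (b/a) * (exp(a t) - 1)
       = (5/3) * exp((1/5) t) + ((-7/5)/(1/5)) * (exp((1/5) t) - 1)
       = 7 - 16*exp(t/5)/3.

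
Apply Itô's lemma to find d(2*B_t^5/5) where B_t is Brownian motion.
d(2*B_t^5/5) = (4*B_t^3) dt + (2*B_t^4) dB_t

Itô's formula for f(B_t) gives d f(B_t) = f'(B_t) dB_t + (1/2) f''(B_t) dt. Compute derivatives of f(x) = 2*x^5/5:
  f'(x)  = 2*x^4
  f''(x) = 8*x^3
Substitute x = B_t and multiply the f'' term by 1/2:
  drift     = (1/2) * (8*x^3) evaluated at B_t = 4*B_t^3
  diffusion = (2*x^4) evaluated at B_t = 2*B_t^4
Therefore d(2*B_t^5/5) = (4*B_t^3) dt + (2*B_t^4) dB_t.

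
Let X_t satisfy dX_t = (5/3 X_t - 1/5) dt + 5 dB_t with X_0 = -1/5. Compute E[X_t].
E[X_t] = 3/25 - 8*exp(5*t/3)/25

Taking expectations and using E[dB_t] = 0, the mean m(t) = E[X_t] satisfies the ODE m'(t) = a m(t) + b with m(0) = x_0. With a = 5/3, b = -1/5, x_0 = -1/5, the solution is
  m(t) = x_0 * exp(a t) + (b/a) * (exp(a t) - 1)
       = (-1/5) * exp((5/3) t) + ((-1/5)/(5/3)) * (exp((5/3) t) - 1)
       = 3/25 - 8*exp(5*t/3)/25.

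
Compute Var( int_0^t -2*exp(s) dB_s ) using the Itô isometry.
Var = 2*exp(2*t) - 2

The Itô integral of a deterministic integrand f(s) has mean 0 because each increment f(s) * (B_{s+ds} - B_s) has mean 0. By the Itô isometry:
  Var( int_0^t f(s) dB_s ) = E[ (int_0^t f(s) dB_s)^2 ] = int_0^t f(s)^2 ds.
Here f(s) = -2*exp(s), so f(s)^2 = 4*exp(2*s). Integrate:
  int_0^t (4*exp(2*s)) ds = 2*exp(2*t) - 2.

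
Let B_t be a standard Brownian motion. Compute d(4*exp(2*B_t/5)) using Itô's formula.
d(4*exp(2*B_t/5)) = (8*exp(2*B_t/5)/25) dt + (8*exp(2*B_t/5)/5) dB_t

Itô's formula for f(B_t) gives d f(B_t) = f'(B_t) dB_t + (1/2) f''(B_t) dt. Compute derivatives of f(x) = 4*exp(2*x/5):
  f'(x)  = 8*exp(2*x/5)/5
  f''(x) = 16*exp(2*x/5)/25
Substitute x = B_t and multiply the f'' term by 1/2:
  drift     = (1/2) * (16*exp(2*x/5)/25) evaluated at B_t = 8*exp(2*B_t/5)/25
  diffusion = (8*exp(2*x/5)/5) evaluated at B_t = 8*exp(2*B_t/5)/5
Therefore d(4*exp(2*B_t/5)) = (8*exp(2*B_t/5)/25) dt + (8*exp(2*B_t/5)/5) dB_t.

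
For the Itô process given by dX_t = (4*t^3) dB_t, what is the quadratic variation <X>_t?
<X>_t = 16*t^7/7

For an Itô process dX_t = a(t) dt + b(t) dB_t, the quadratic variation is <X>_t = int_0^t b(s)^2 ds (the drift term does not contribute). Here b(s) = 4*s^3, so
  b(s)^2 = 16*s^6.
Integrating from 0 to t:
  <X>_t = int_0^t (16*s^6) ds = 16*t^7/7.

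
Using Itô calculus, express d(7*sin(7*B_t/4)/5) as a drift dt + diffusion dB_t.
d(7*sin(7*B_t/4)/5) = (-343*sin(7*B_t/4)/160) dt + (49*cos(7*B_t/4)/20) dB_t

Itô's formula for f(B_t) gives d f(B_t) = f'(B_t) dB_t + (1/2) f''(B_t) dt. Compute derivatives of f(x) = 7*sin(7*x/4)/5:
  f'(x)  = 49*cos(7*x/4)/20
  f''(x) = -343*sin(7*x/4)/80
Substitute x = B_t and multiply the f'' term by 1/2:
  drift     = (1/2) * (-343*sin(7*x/4)/80) evaluated at B_t = -343*sin(7*B_t/4)/160
  diffusion = (49*cos(7*x/4)/20) evaluated at B_t = 49*cos(7*B_t/4)/20
Therefore d(7*sin(7*B_t/4)/5) = (-343*sin(7*B_t/4)/160) dt + (49*cos(7*B_t/4)/20) dB_t.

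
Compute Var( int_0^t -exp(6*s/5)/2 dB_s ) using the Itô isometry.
Var = 5*exp(12*t/5)/48 - 5/48

The Itô integral of a deterministic integrand f(s) has mean 0 because each increment f(s) * (B_{s+ds} - B_s) has mean 0. By the Itô isometry:
  Var( int_0^t f(s) dB_s ) = E[ (int_0^t f(s) dB_s)^2 ] = int_0^t f(s)^2 ds.
Here f(s) = -exp(6*s/5)/2, so f(s)^2 = exp(12*s/5)/4. Integrate:
  int_0^t (exp(12*s/5)/4) ds = 5*exp(12*t/5)/48 - 5/48.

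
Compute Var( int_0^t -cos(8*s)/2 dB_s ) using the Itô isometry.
Var = t/8 + sin(8*t)*cos(8*t)/64

The Itô integral of a deterministic integrand f(s) has mean 0 because each increment f(s) * (B_{s+ds} - B_s) has mean 0. By the Itô isometry:
  Var( int_0^t f(s) dB_s ) = E[ (int_0^t f(s) dB_s)^2 ] = int_0^t f(s)^2 ds.
Here f(s) = -cos(8*s)/2, so f(s)^2 = cos(8*s)^2/4. Integrate:
  int_0^t (cos(8*s)^2/4) ds = t/8 + sin(8*t)*cos(8*t)/64.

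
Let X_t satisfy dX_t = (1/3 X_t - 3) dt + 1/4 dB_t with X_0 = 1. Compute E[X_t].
E[X_t] = 9 - 8*exp(t/3)

Taking expectations and using E[dB_t] = 0, the mean m(t) = E[X_t] satisfies the ODE m'(t) = a m(t) + b with m(0) = x_0. With a = 1/3, b = -3, x_0 = 1, the solution is
  m(t) = x_0 * exp(a t) + (b/a) * (exp(a t) - 1)
       = 1 * exp((1/3) t) + ((-3)/(1/3)) * (exp((1/3) t) - 1)
       = 9 - 8*exp(t/3).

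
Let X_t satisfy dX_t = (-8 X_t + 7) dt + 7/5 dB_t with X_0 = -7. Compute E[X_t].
E[X_t] = 7/8 - 63*exp(-8*t)/8

Taking expectations and using E[dB_t] = 0, the mean m(t) = E[X_t] satisfies the ODE m'(t) = a m(t) + b with m(0) = x_0. With a = -8, b = 7, x_0 = -7, the solution is
  m(t) = x_0 * exp(a t) + (b/a) * (exp(a t) - 1)
       = (-7) * exp((-8) t) + (7/(-8)) * (exp((-8) t) - 1)
       = 7/8 - 63*exp(-8*t)/8.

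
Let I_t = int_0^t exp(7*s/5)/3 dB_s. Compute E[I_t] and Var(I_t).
E[I_t] = 0; Var(I_t) = 5*exp(14*t/5)/126 - 5/126

The Itô integral of a deterministic integrand f(s) has mean 0 because each increment f(s) * (B_{s+ds} - B_s) has mean 0. By the Itô isometry:
  Var( int_0^t f(s) dB_s ) = E[ (int_0^t f(s) dB_s)^2 ] = int_0^t f(s)^2 ds.
Here f(s) = exp(7*s/5)/3, so f(s)^2 = exp(14*s/5)/9. Integrate:
  int_0^t (exp(14*s/5)/9) ds = 5*exp(14*t/5)/126 - 5/126.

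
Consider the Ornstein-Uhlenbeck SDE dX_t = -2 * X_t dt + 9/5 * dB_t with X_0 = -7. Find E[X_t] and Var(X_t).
E[X_t] = -7*exp(-2*t); Var(X_t) = 81/100 - 81*exp(-4*t)/100

The OU SDE dX = -theta X dt + sigma dB admits the integrating factor exp(theta t): d(exp(theta t) X_t) = sigma exp(theta t) dB_t. Integrating from 0 to t:
  X_t = x_0 * exp(-theta t) + sigma * int_0^t exp(-theta (t-s)) dB_s.
The Itô integral has mean 0 and (by the Itô isometry) variance sigma^2 * int_0^t exp(-2 theta (t - s)) ds = sigma^2 * (1 - exp(-2 theta t)) / (2 theta).
With theta = 2, sigma = 9/5, x_0 = -7:
  E[X_t] = -7 * exp(-2 t) = -7*exp(-2*t)
  Var(X_t) = (9/5)^2 * (1 - exp(-2*2 t)) / (2 * 2) = 81/100 - 81*exp(-4*t)/100.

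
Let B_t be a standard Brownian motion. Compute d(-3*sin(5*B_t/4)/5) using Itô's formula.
d(-3*sin(5*B_t/4)/5) = (15*sin(5*B_t/4)/32) dt + (-3*cos(5*B_t/4)/4) dB_t

Itô's formula for f(B_t) gives d f(B_t) = f'(B_t) dB_t + (1/2) f''(B_t) dt. Compute derivatives of f(x) = -3*sin(5*x/4)/5:
  f'(x)  = -3*cos(5*x/4)/4
  f''(x) = 15*sin(5*x/4)/16
Substitute x = B_t and multiply the f'' term by 1/2:
  drift     = (1/2) * (15*sin(5*x/4)/16) evaluated at B_t = 15*sin(5*B_t/4)/32
  diffusion = (-3*cos(5*x/4)/4) evaluated at B_t = -3*cos(5*B_t/4)/4
Therefore d(-3*sin(5*B_t/4)/5) = (15*sin(5*B_t/4)/32) dt + (-3*cos(5*B_t/4)/4) dB_t.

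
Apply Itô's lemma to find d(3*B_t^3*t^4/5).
d(3*B_t^3*t^4/5) = (3*B_t*t^3*(4*B_t^2 + 3*t)/5) dt + (9*B_t^2*t^4/5) dB_t

Itô's formula for f(t, x): d f(t, B_t) = (f_t + (1/2) f_xx) dt + f_x dB_t. Compute partials of f(t, x) = 3*t^4*x^3/5:
  f_t(t,x)  = 12*t^3*x^3/5
  f_x(t,x)  = 9*t^4*x^2/5
  f_xx(t,x) = 18*t^4*x/5
Assemble drift = f_t + (1/2) f_xx = 3*t^3*x*(3*t + 4*x^2)/5 and diffusion = f_x = 9*t^4*x^2/5. Substituting x = B_t:
  d(3*B_t^3*t^4/5) = (3*B_t*t^3*(4*B_t^2 + 3*t)/5) dt + (9*B_t^2*t^4/5) dB_t.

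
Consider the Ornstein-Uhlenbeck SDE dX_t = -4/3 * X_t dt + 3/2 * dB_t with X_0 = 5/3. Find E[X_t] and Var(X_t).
E[X_t] = 5*exp(-4*t/3)/3; Var(X_t) = 27/32 - 27*exp(-8*t/3)/32

The OU SDE dX = -theta X dt + sigma dB admits the integrating factor exp(theta t): d(exp(theta t) X_t) = sigma exp(theta t) dB_t. Integrating from 0 to t:
  X_t = x_0 * exp(-theta t) + sigma * int_0^t exp(-theta (t-s)) dB_s.
The Itô integral has mean 0 and (by the Itô isometry) variance sigma^2 * int_0^t exp(-2 theta (t - s)) ds = sigma^2 * (1 - exp(-2 theta t)) / (2 theta).
With theta = 4/3, sigma = 3/2, x_0 = 5/3:
  E[X_t] = 5/3 * exp(-4/3 t) = 5*exp(-4*t/3)/3
  Var(X_t) = (3/2)^2 * (1 - exp(-2*4/3 t)) / (2 * 4/3) = 27/32 - 27*exp(-8*t/3)/32.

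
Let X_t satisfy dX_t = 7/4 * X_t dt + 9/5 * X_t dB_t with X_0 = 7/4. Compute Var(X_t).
Var(X_t) = 49*(exp(81*t/25) - 1)*exp(7*t/2)/16

For GBM dX = mu X dt + sigma X dB with X_0 = x_0, apply Itô to Y = log X: dY = (mu - sigma^2/2) dt + sigma dB, so Y_t = log(x_0) + (mu - sigma^2/2) t + sigma B_t and hence X_t = x_0 * exp((mu - sigma^2/2) t + sigma B_t).
With mu = 7/4, sigma = 9/5, x_0 = 7/4, this gives:
  X_t = 7/4 * exp((13/100) * t + (9/5) * B_t).
Since sigma*B_t ~ Normal(0, sigma^2 t), E[exp(sigma*B_t)] = exp(sigma^2 t / 2); so E[X_t] = x_0 * exp((mu - sigma^2/2) t) * exp(sigma^2 t / 2) = x_0 * exp(mu t) = 7*exp(7*t/4)/4.
Var(X_t) = E[X_t^2] - (E[X_t])^2 = x_0^2 * exp(2 mu t) * (exp(sigma^2 t) - 1) = 49*(exp(81*t/25) - 1)*exp(7*t/2)/16.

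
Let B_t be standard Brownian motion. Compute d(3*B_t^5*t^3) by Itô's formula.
d(3*B_t^5*t^3) = (B_t^3*t^2*(9*B_t^2 + 30*t)) dt + (15*B_t^4*t^3) dB_t

Itô's formula for f(t, x): d f(t, B_t) = (f_t + (1/2) f_xx) dt + f_x dB_t. Compute partials of f(t, x) = 3*t^3*x^5:
  f_t(t,x)  = 9*t^2*x^5
  f_x(t,x)  = 15*t^3*x^4
  f_xx(t,x) = 60*t^3*x^3
Assemble drift = f_t + (1/2) f_xx = t^2*x^3*(30*t + 9*x^2) and diffusion = f_x = 15*t^3*x^4. Substituting x = B_t:
  d(3*B_t^5*t^3) = (B_t^3*t^2*(9*B_t^2 + 30*t)) dt + (15*B_t^4*t^3) dB_t.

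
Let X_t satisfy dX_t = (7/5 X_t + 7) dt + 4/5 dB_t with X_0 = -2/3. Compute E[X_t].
E[X_t] = 13*exp(7*t/5)/3 - 5

Taking expectations and using E[dB_t] = 0, the mean m(t) = E[X_t] satisfies the ODE m'(t) = a m(t) + b with m(0) = x_0. With a = 7/5, b = 7, x_0 = -2/3, the solution is
  m(t) = x_0 * exp(a t) + (b/a) * (exp(a t) - 1)
       = (-2/3) * exp((7/5) t) + (7/(7/5)) * (exp((7/5) t) - 1)
       = 13*exp(7*t/5)/3 - 5.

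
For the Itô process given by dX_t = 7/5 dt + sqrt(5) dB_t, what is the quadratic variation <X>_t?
<X>_t = 5*t

For an Itô process dX_t = a(t) dt + b(t) dB_t, the quadratic variation is <X>_t = int_0^t b(s)^2 ds (the drift term does not contribute). Here b(s) = sqrt(5), so
  b(s)^2 = 5.
Integrating from 0 to t:
  <X>_t = int_0^t (5) ds = 5*t.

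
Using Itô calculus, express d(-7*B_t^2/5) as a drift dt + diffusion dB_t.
d(-7*B_t^2/5) = (-7/5) dt + (-14*B_t/5) dB_t

Itô's formula for f(B_t) gives d f(B_t) = f'(B_t) dB_t + (1/2) f''(B_t) dt. Compute derivatives of f(x) = -7*x^2/5:
  f'(x)  = -14*x/5
  f''(x) = -14/5
Substitute x = B_t and multiply the f'' term by 1/2:
  drift     = (1/2) * (-14/5) evaluated at B_t = -7/5
  diffusion = (-14*x/5) evaluated at B_t = -14*B_t/5
Therefore d(-7*B_t^2/5) = (-7/5) dt + (-14*B_t/5) dB_t.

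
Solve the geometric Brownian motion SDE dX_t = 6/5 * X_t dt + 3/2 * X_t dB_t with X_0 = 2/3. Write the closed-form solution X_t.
X_t = 2/3 * exp((3/40) * t + (3/2) * B_t)

For GBM dX = mu X dt + sigma X dB with X_0 = x_0, apply Itô to Y = log X: dY = (mu - sigma^2/2) dt + sigma dB, so Y_t = log(x_0) + (mu - sigma^2/2) t + sigma B_t and hence X_t = x_0 * exp((mu - sigma^2/2) t + sigma B_t).
With mu = 6/5, sigma = 3/2, x_0 = 2/3, this gives:
  X_t = 2/3 * exp((3/40) * t + (3/2) * B_t).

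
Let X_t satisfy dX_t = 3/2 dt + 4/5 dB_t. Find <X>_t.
<X>_t = 16*t/25

For an Itô process dX_t = a(t) dt + b(t) dB_t, the quadratic variation is <X>_t = int_0^t b(s)^2 ds (the drift term does not contribute). Here b(s) = 4/5, so
  b(s)^2 = 16/25.
Integrating from 0 to t:
  <X>_t = int_0^t (16/25) ds = 16*t/25.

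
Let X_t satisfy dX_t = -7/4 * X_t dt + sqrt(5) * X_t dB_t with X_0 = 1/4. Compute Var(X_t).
Var(X_t) = (exp(5*t) - 1)*exp(-7*t/2)/16

For GBM dX = mu X dt + sigma X dB with X_0 = x_0, apply Itô to Y = log X: dY = (mu - sigma^2/2) dt + sigma dB, so Y_t = log(x_0) + (mu - sigma^2/2) t + sigma B_t and hence X_t = x_0 * exp((mu - sigma^2/2) t + sigma B_t).
With mu = -7/4, sigma = sqrt(5), x_0 = 1/4, this gives:
  X_t = 1/4 * exp((-17/4) * t + (sqrt(5)) * B_t).
Since sigma*B_t ~ Normal(0, sigma^2 t), E[exp(sigma*B_t)] = exp(sigma^2 t / 2); so E[X_t] = x_0 * exp((mu - sigma^2/2) t) * exp(sigma^2 t / 2) = x_0 * exp(mu t) = exp(-7*t/4)/4.
Var(X_t) = E[X_t^2] - (E[X_t])^2 = x_0^2 * exp(2 mu t) * (exp(sigma^2 t) - 1) = (exp(5*t) - 1)*exp(-7*t/2)/16.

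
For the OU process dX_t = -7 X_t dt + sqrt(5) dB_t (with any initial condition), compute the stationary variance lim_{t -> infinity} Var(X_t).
lim Var(X_t) = 5/14

The OU SDE dX = -theta X dt + sigma dB admits the integrating factor exp(theta t): d(exp(theta t) X_t) = sigma exp(theta t) dB_t. Integrating from 0 to t gives X_t = x_0 * exp(-theta t) + sigma * int_0^t exp(-theta (t-s)) dB_s for any initial x_0. The Itô integral has variance (by the Itô isometry) sigma^2 * int_0^t exp(-2 theta (t - s)) ds = sigma^2 * (1 - exp(-2 theta t)) / (2 theta), independent of x_0.
With theta = 7, sigma = sqrt(5):
  Var(X_t) = (sqrt(5))^2 * (1 - exp(-2*7 t)) / (2 * 7) = 5/14 - 5*exp(-14*t)/14.
As t -> infinity, exp(-2*7 t) -> 0, so the stationary variance is sigma^2 / (2 theta) = 5/14.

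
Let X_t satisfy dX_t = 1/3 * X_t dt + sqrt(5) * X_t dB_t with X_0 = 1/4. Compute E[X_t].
E[X_t] = exp(t/3)/4

For GBM dX = mu X dt + sigma X dB with X_0 = x_0, apply Itô to Y = log X: dY = (mu - sigma^2/2) dt + sigma dB, so Y_t = log(x_0) + (mu - sigma^2/2) t + sigma B_t and hence X_t = x_0 * exp((mu - sigma^2/2) t + sigma B_t).
With mu = 1/3, sigma = sqrt(5), x_0 = 1/4, this gives:
  X_t = 1/4 * exp((-13/6) * t + (sqrt(5)) * B_t).
Since sigma*B_t ~ Normal(0, sigma^2 t), E[exp(sigma*B_t)] = exp(sigma^2 t / 2); so E[X_t] = x_0 * exp((mu - sigma^2/2) t) * exp(sigma^2 t / 2) = x_0 * exp(mu t) = exp(t/3)/4.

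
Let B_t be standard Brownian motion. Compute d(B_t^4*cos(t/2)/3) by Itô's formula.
d(B_t^4*cos(t/2)/3) = (B_t^2*(-B_t^2*sin(t/2) + 12*cos(t/2))/6) dt + (4*B_t^3*cos(t/2)/3) dB_t

Itô's formula for f(t, x): d f(t, B_t) = (f_t + (1/2) f_xx) dt + f_x dB_t. Compute partials of f(t, x) = x^4*cos(t/2)/3:
  f_t(t,x)  = -x^4*sin(t/2)/6
  f_x(t,x)  = 4*x^3*cos(t/2)/3
  f_xx(t,x) = 4*x^2*cos(t/2)
Assemble drift = f_t + (1/2) f_xx = x^2*(-x^2*sin(t/2) + 12*cos(t/2))/6 and diffusion = f_x = 4*x^3*cos(t/2)/3. Substituting x = B_t:
  d(B_t^4*cos(t/2)/3) = (B_t^2*(-B_t^2*sin(t/2) + 12*cos(t/2))/6) dt + (4*B_t^3*cos(t/2)/3) dB_t.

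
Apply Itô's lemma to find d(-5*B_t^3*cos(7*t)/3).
d(-5*B_t^3*cos(7*t)/3) = (5*B_t*(7*B_t^2*sin(7*t)/3 - cos(7*t))) dt + (-5*B_t^2*cos(7*t)) dB_t

Itô's formula for f(t, x): d f(t, B_t) = (f_t + (1/2) f_xx) dt + f_x dB_t. Compute partials of f(t, x) = -5*x^3*cos(7*t)/3:
  f_t(t,x)  = 35*x^3*sin(7*t)/3
  f_x(t,x)  = -5*x^2*cos(7*t)
  f_xx(t,x) = -10*x*cos(7*t)
Assemble drift = f_t + (1/2) f_xx = 5*x*(7*x^2*sin(7*t)/3 - cos(7*t)) and diffusion = f_x = -5*x^2*cos(7*t). Substituting x = B_t:
  d(-5*B_t^3*cos(7*t)/3) = (5*B_t*(7*B_t^2*sin(7*t)/3 - cos(7*t))) dt + (-5*B_t^2*cos(7*t)) dB_t.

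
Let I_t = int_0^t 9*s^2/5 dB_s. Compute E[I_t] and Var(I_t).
E[I_t] = 0; Var(I_t) = 81*t^5/125

The Itô integral of a deterministic integrand f(s) has mean 0 because each increment f(s) * (B_{s+ds} - B_s) has mean 0. By the Itô isometry:
  Var( int_0^t f(s) dB_s ) = E[ (int_0^t f(s) dB_s)^2 ] = int_0^t f(s)^2 ds.
Here f(s) = 9*s^2/5, so f(s)^2 = 81*s^4/25. Integrate:
  int_0^t (81*s^4/25) ds = 81*t^5/125.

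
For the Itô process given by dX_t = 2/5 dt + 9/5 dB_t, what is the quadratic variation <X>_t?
<X>_t = 81*t/25

For an Itô process dX_t = a(t) dt + b(t) dB_t, the quadratic variation is <X>_t = int_0^t b(s)^2 ds (the drift term does not contribute). Here b(s) = 9/5, so
  b(s)^2 = 81/25.
Integrating from 0 to t:
  <X>_t = int_0^t (81/25) ds = 81*t/25.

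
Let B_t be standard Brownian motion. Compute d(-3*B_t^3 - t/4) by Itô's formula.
d(-3*B_t^3 - t/4) = (-9*B_t - 1/4) dt + (-9*B_t^2) dB_t

Itô's formula for f(t, x): d f(t, B_t) = (f_t + (1/2) f_xx) dt + f_x dB_t. Compute partials of f(t, x) = -t/4 - 3*x^3:
  f_t(t,x)  = -1/4
  f_x(t,x)  = -9*x^2
  f_xx(t,x) = -18*x
Assemble drift = f_t + (1/2) f_xx = -9*x - 1/4 and diffusion = f_x = -9*x^2. Substituting x = B_t:
  d(-3*B_t^3 - t/4) = (-9*B_t - 1/4) dt + (-9*B_t^2) dB_t.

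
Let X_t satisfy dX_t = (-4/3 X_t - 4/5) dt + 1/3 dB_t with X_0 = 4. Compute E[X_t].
E[X_t] = -3/5 + 23*exp(-4*t/3)/5

Taking expectations and using E[dB_t] = 0, the mean m(t) = E[X_t] satisfies the ODE m'(t) = a m(t) + b with m(0) = x_0. With a = -4/3, b = -4/5, x_0 = 4, the solution is
  m(t) = x_0 * exp(a t) + (b/a) * (exp(a t) - 1)
       = 4 * exp((-4/3) t) + ((-4/5)/(-4/3)) * (exp((-4/3) t) - 1)
       = -3/5 + 23*exp(-4*t/3)/5.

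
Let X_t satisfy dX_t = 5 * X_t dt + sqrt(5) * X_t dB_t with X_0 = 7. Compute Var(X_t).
Var(X_t) = 49*(exp(5*t) - 1)*exp(10*t)

For GBM dX = mu X dt + sigma X dB with X_0 = x_0, apply Itô to Y = log X: dY = (mu - sigma^2/2) dt + sigma dB, so Y_t = log(x_0) + (mu - sigma^2/2) t + sigma B_t and hence X_t = x_0 * exp((mu - sigma^2/2) t + sigma B_t).
With mu = 5, sigma = sqrt(5), x_0 = 7, this gives:
  X_t = 7 * exp((5/2) * t + (sqrt(5)) * B_t).
Since sigma*B_t ~ Normal(0, sigma^2 t), E[exp(sigma*B_t)] = exp(sigma^2 t / 2); so E[X_t] = x_0 * exp((mu - sigma^2/2) t) * exp(sigma^2 t / 2) = x_0 * exp(mu t) = 7*exp(5*t).
Var(X_t) = E[X_t^2] - (E[X_t])^2 = x_0^2 * exp(2 mu t) * (exp(sigma^2 t) - 1) = 49*(exp(5*t) - 1)*exp(10*t).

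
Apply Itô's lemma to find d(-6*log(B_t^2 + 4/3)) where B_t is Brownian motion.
d(-6*log(B_t^2 + 4/3)) = (18*(3*B_t^2 - 4)/(3*B_t^2 + 4)^2) dt + (-36*B_t/(3*B_t^2 + 4)) dB_t

Itô's formula for f(B_t) gives d f(B_t) = f'(B_t) dB_t + (1/2) f''(B_t) dt. Compute derivatives of f(x) = -6*log(x^2 + 4/3):
  f'(x)  = -36*x/(3*x^2 + 4)
  f''(x) = 36*(3*x^2 - 4)/(3*x^2 + 4)^2
Substitute x = B_t and multiply the f'' term by 1/2:
  drift     = (1/2) * (36*(3*x^2 - 4)/(3*x^2 + 4)^2) evaluated at B_t = 18*(3*B_t^2 - 4)/(3*B_t^2 + 4)^2
  diffusion = (-36*x/(3*x^2 + 4)) evaluated at B_t = -36*B_t/(3*B_t^2 + 4)
Therefore d(-6*log(B_t^2 + 4/3)) = (18*(3*B_t^2 - 4)/(3*B_t^2 + 4)^2) dt + (-36*B_t/(3*B_t^2 + 4)) dB_t.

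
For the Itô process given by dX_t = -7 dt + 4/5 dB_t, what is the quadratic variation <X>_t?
<X>_t = 16*t/25

For an Itô process dX_t = a(t) dt + b(t) dB_t, the quadratic variation is <X>_t = int_0^t b(s)^2 ds (the drift term does not contribute). Here b(s) = 4/5, so
  b(s)^2 = 16/25.
Integrating from 0 to t:
  <X>_t = int_0^t (16/25) ds = 16*t/25.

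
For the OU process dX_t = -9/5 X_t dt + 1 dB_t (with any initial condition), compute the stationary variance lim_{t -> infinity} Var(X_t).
lim Var(X_t) = 5/18

The OU SDE dX = -theta X dt + sigma dB admits the integrating factor exp(theta t): d(exp(theta t) X_t) = sigma exp(theta t) dB_t. Integrating from 0 to t gives X_t = x_0 * exp(-theta t) + sigma * int_0^t exp(-theta (t-s)) dB_s for any initial x_0. The Itô integral has variance (by the Itô isometry) sigma^2 * int_0^t exp(-2 theta (t - s)) ds = sigma^2 * (1 - exp(-2 theta t)) / (2 theta), independent of x_0.
With theta = 9/5, sigma = 1:
  Var(X_t) = (1)^2 * (1 - exp(-2*9/5 t)) / (2 * 9/5) = 5/18 - 5*exp(-18*t/5)/18.
As t -> infinity, exp(-2*9/5 t) -> 0, so the stationary variance is sigma^2 / (2 theta) = 5/18.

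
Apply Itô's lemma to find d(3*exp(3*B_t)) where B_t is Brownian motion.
d(3*exp(3*B_t)) = (27*exp(3*B_t)/2) dt + (9*exp(3*B_t)) dB_t

Itô's formula for f(B_t) gives d f(B_t) = f'(B_t) dB_t + (1/2) f''(B_t) dt. Compute derivatives of f(x) = 3*exp(3*x):
  f'(x)  = 9*exp(3*x)
  f''(x) = 27*exp(3*x)
Substitute x = B_t and multiply the f'' term by 1/2:
  drift     = (1/2) * (27*exp(3*x)) evaluated at B_t = 27*exp(3*B_t)/2
  diffusion = (9*exp(3*x)) evaluated at B_t = 9*exp(3*B_t)
Therefore d(3*exp(3*B_t)) = (27*exp(3*B_t)/2) dt + (9*exp(3*B_t)) dB_t.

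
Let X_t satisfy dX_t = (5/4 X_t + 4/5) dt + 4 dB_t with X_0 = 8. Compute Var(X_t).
Var(X_t) = 32*exp(5*t/2)/5 - 32/5

The variance V(t) = Var(X_t) satisfies V'(t) = 2 a V(t) + c^2 with V(0) = 0 (drift coefficient is linear in X, diffusion is constant). With a = 5/4, c = 4, the solution is
  V(t) = (c^2 / (2 a)) * (exp(2 a t) - 1)
       = (4^2 / (2*(5/4))) * (exp((5/2) t) - 1)
       = 32*exp(5*t/2)/5 - 32/5.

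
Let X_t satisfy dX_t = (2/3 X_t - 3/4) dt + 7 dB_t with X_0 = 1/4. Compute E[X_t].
E[X_t] = 9/8 - 7*exp(2*t/3)/8

Taking expectations and using E[dB_t] = 0, the mean m(t) = E[X_t] satisfies the ODE m'(t) = a m(t) + b with m(0) = x_0. With a = 2/3, b = -3/4, x_0 = 1/4, the solution is
  m(t) = x_0 * exp(a t) + (b/a) * (exp(a t) - 1)
       = (1/4) * exp((2/3) t) + ((-3/4)/(2/3)) * (exp((2/3) t) - 1)
       = 9/8 - 7*exp(2*t/3)/8.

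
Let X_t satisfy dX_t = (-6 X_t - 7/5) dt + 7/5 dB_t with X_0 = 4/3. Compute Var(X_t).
Var(X_t) = 49/300 - 49*exp(-12*t)/300

The variance V(t) = Var(X_t) satisfies V'(t) = 2 a V(t) + c^2 with V(0) = 0 (drift coefficient is linear in X, diffusion is constant). With a = -6, c = 7/5, the solution is
  V(t) = (c^2 / (2 a)) * (exp(2 a t) - 1)
       = ((7/5)^2 / (2*(-6))) * (exp((-12) t) - 1)
       = 49/300 - 49*exp(-12*t)/300.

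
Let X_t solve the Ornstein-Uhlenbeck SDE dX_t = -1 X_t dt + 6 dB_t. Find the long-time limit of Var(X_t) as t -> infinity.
lim Var(X_t) = 18

The OU SDE dX = -theta X dt + sigma dB admits the integrating factor exp(theta t): d(exp(theta t) X_t) = sigma exp(theta t) dB_t. Integrating from 0 to t gives X_t = x_0 * exp(-theta t) + sigma * int_0^t exp(-theta (t-s)) dB_s for any initial x_0. The Itô integral has variance (by the Itô isometry) sigma^2 * int_0^t exp(-2 theta (t - s)) ds = sigma^2 * (1 - exp(-2 theta t)) / (2 theta), independent of x_0.
With theta = 1, sigma = 6:
  Var(X_t) = (6)^2 * (1 - exp(-2*1 t)) / (2 * 1) = 18 - 18*exp(-2*t).
As t -> infinity, exp(-2*1 t) -> 0, so the stationary variance is sigma^2 / (2 theta) = 18.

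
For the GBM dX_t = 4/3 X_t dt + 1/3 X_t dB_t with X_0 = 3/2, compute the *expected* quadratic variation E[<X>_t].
E[<X>_t] = 9*exp(25*t/9)/100 - 9/100

<X>_t = int_0^t ((1/3) * X_s)^2 ds. Taking expectation inside the integral: E[<X>_t] = (1/3)^2 * int_0^t E[X_s^2] ds. For GBM, E[X_s^2] = x_0^2 * exp((2 mu + sigma^2) s). Integrating:
  E[<X>_t] = (1/3)^2 * (3/2)^2 * (exp((2*(4/3) + (1/3)^2) t) - 1) / (2*(4/3) + (1/3)^2)
           = (1/3)^2 * (3/2)^2 * (exp((25/9) t) - 1) / (25/9) = 9*exp(25*t/9)/100 - 9/100.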